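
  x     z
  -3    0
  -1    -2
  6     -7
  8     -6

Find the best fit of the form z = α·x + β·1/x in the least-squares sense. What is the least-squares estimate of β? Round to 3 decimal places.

β = 3.254

Forming MᵀM = [[110, 4]; [4, 665/576]] and Mᵀz = [-88, 1/12]ᵀ gives MᵀM·[α, β]ᵀ = Mᵀz.
Eliminating β: (665/576)·(row 1) − 4·(row 2) gives (31967/288)·α = (665/576)·(-88) − 4·(1/12) = -7339/72, so α = -29356/31967.
Then β = ((1/12) − 4·(-29356/31967))/(665/576) = 104016/31967.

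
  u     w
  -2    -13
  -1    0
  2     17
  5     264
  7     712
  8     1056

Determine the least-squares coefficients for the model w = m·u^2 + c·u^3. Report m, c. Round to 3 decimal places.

Compute the Gram sums: Σu^2·u^2 = 7155, Σu^2·u^3 = 52699, Σu^3·u^3 = 395547.
Moment sums: Σu^2·w = 109088, Σu^3·w = 818128.
MᵀM·[m, c]ᵀ = Mᵀw becomes [[7155, 52699]; [52699, 395547]]·[m, c]ᵀ = [109088, 818128]ᵀ.
Eliminating c: 395547·(row 1) − 52699·(row 2) gives 52954184·m = 395547·109088 − 52699·818128 = 34903664, so m = 4362958/6619273.
Then c = (818128 − 52699·(4362958/6619273))/395547 = 13109666/6619273.

m = 0.659, c = 1.981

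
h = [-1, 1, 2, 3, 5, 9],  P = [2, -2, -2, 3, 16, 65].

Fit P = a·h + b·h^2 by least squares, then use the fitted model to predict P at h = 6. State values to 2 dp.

From the data, Σh·h = 121, Σh·h^2 = 889, Σh^2·h^2 = 7285.
And Σh·P = 666, Σh^2·P = 5684.
Normal equations: [[121, 889]; [889, 7285]]·[a, b]ᵀ = [666, 5684]ᵀ.
det = 121·7285 − 889² = 91164.
a = (666·7285 − 889·5684)/91164 = -100633/45582; b = (121·5684 − 889·666)/91164 = 47845/45582.
At h = 6: P̂ = (-100633/45582)·(6) + (47845/45582)·(36) = 186437/7597.

P̂ = 24.54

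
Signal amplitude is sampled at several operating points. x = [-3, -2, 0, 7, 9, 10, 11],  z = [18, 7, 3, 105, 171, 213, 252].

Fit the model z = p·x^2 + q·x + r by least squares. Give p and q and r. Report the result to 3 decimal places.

The normal equations are: 33700·p + 3368·q + 364·r = 70978;  3368·p + 364·q + 32·r = 7108;  364·p + 32·q + 7·r = 769.
(Σx^2·x^2 = 33700, Σx^2·x = 3368, Σx^2 = 364, Σx·x = 364, Σx = 32, Σ1 = 7, Σx^2·z = 70978, Σx·z = 7108, Σz = 769.)
Inverting the 3×3 Gram matrix, [p, q, r]ᵀ = [182357/91134, 38282/45567, 89575/45567]ᵀ.

p = 2.001, q = 0.840, r = 1.966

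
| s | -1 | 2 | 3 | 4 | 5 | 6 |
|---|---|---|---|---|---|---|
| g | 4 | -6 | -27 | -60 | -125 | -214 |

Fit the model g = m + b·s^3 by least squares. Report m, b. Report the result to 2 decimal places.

The normal equations are: 6·m + 439·b = -428;  439·m + 67171·b = -66470.
Determinant 6·67171 − 439² = 210305.
m = ((-428)·67171 − 439·(-66470))/210305 = 431142/210305; b = (6·(-66470) − 439·(-428))/210305 = -210928/210305.

m = 2.05, b = -1.00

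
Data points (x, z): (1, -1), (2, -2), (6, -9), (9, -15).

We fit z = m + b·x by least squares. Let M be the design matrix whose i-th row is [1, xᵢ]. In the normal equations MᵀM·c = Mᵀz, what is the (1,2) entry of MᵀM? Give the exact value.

18

Row 1 ↔ basis 1, column 2 ↔ basis x, so (MᵀM)_{1,2} = Σᵢ x = (1)·(1) + (1)·(2) + (1)·(6) + (1)·(9) = 18.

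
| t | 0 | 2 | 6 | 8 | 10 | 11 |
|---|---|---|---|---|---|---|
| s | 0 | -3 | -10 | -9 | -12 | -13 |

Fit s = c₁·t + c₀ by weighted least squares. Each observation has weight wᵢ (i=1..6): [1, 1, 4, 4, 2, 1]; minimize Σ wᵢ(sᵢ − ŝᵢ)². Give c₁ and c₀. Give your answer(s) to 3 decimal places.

Entries of MᵀWM: Σwᵢ·t·t = 725, Σwᵢ·t = 89, Σwᵢ·1 = 13.
And Σwᵢ·t·s = -917, Σwᵢ·s = -116.
Determinant 725·13 − 89² = 1504.
c₁ = ((-917)·13 − 89·(-116))/1504 = -1597/1504; c₀ = (725·(-116) − 89·(-917))/1504 = -2487/1504.

c₁ = -1.062, c₀ = -1.654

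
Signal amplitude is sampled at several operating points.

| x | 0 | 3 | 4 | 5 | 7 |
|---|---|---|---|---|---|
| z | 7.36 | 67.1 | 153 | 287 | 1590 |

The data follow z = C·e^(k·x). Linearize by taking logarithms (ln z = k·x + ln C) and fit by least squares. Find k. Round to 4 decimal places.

Let Y = ln z. Fitting Y = k·x + ln C by least squares:
Over the data: Σx = 19.0000, Σ(x)² = 99.0000, Σln z = 24.2637, Σx·ln z = 112.6381.
Normal system: [[99.0000, 19.0000]; [19.0000, 5]]·[k, ln C]ᵀ = [112.6381, 24.2637]ᵀ.
Δ = 99.0000·5 − (19.0000)² = 134.0000; k = (112.6381·5 − 19.0000·24.2637)/134.0000 = 0.76255, ln C = (99.0000·24.2637 − 19.0000·112.6381)/134.0000 = 1.95505.

k = 0.7625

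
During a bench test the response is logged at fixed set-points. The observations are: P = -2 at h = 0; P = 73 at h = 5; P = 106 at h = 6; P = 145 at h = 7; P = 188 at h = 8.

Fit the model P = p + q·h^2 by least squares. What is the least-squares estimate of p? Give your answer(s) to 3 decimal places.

p = -1.540

Sums needed: Σ1 = 5, Σh^2 = 174, Σh^2·h^2 = 8418.
Right-hand side: ΣP = 510, Σh^2·P = 24778.
So MᵀM·[p, q]ᵀ = MᵀP: [[5, 174]; [174, 8418]]·[p, q]ᵀ = [510, 24778]ᵀ.
Eliminating q: 8418·(row 1) − 174·(row 2) gives 11814·p = 8418·510 − 174·24778 = -18192, so p = -3032/1969.
Then q = (24778 − 174·(-3032/1969))/8418 = 17575/5907.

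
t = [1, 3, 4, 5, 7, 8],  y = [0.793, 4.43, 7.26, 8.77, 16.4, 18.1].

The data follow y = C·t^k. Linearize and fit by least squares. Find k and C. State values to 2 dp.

k = 1.52, C = 0.81

Let Y = ln y. Fitting Y = k·ln t + ln C by least squares:
Σln t = 8.1197, Σ(ln t)² = 13.8297, Σln y = 11.1034, Σln t·ln y = 19.3431.
Equations: 13.8297·k + 8.1197·ln C = 19.3431;  8.1197·k + 6·ln C = 11.1034.
Δ = 13.8297·6 − (8.1197)² = 17.0487; k = (19.3431·6 − 8.1197·11.1034)/17.0487 = 1.51933, ln C = (13.8297·11.1034 − 8.1197·19.3431)/17.0487 = -0.20552, so C = exp(-0.20552) = 0.81423.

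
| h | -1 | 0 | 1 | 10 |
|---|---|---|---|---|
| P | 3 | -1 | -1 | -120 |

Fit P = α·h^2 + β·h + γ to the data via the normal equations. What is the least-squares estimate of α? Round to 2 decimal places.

Sums needed: Σh^2·h^2 = 10002, Σh^2·h = 1000, Σh^2 = 102, Σh·h = 102, Σh = 10, Σ1 = 4.
Moment sums: Σh^2·P = -11998, Σh·P = -1204, ΣP = -119.
Row-reducing yields α = -14847/14852, β = -31199/14852, γ = 14749/14852.

α = -1.00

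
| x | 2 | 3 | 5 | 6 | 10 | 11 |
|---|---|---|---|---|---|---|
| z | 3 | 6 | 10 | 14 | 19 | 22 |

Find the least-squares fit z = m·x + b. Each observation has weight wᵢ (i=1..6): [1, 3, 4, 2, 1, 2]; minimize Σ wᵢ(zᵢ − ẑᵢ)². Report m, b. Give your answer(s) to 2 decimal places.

Entries of MᵀWM: Σwᵢ·x·x = 545, Σwᵢ·x = 75, Σwᵢ·1 = 13.
Moment sums: Σwᵢ·x·z = 1102, Σwᵢ·z = 152.
Normal equations: [[545, 75]; [75, 13]]·[m, b]ᵀ = [1102, 152]ᵀ.
Δ = 545·13 − 75² = 1460.
m = (1102·13 − 75·152)/1460 = 1463/730; b = (545·152 − 75·1102)/1460 = 19/146.

m = 2.00, b = 0.13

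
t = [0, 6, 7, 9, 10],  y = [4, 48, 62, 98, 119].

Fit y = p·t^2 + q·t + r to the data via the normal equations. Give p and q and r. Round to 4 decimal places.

p = 1.0533, q = 0.9607, r = 4.0166

Normal-equation sums: Σt^2·t^2 = 20258, Σt^2·t = 2288, Σt^2 = 266, Σt·t = 266, Σt = 32, Σ1 = 5.
And Σt^2·y = 24604, Σt·y = 2794, Σy = 331.
Normal equations: [[20258, 2288, 266]; [2288, 266, 32]; [266, 32, 5]]·[p, q, r]ᵀ = [24604, 2794, 331]ᵀ.
Row-reducing yields p = 4507/4279, q = 4111/4279, r = 17187/4279.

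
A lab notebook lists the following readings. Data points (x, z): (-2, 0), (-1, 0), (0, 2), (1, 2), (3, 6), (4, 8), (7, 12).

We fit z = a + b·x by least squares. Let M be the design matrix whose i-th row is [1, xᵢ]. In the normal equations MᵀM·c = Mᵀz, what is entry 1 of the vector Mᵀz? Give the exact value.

30

Entry 1 ↔ basis 1, so (Mᵀz)_{1} = Σᵢ zᵢ = (1)·(0) + (1)·(0) + (1)·(2) + (1)·(2) + (1)·(6) + (1)·(8) + (1)·(12) = 30.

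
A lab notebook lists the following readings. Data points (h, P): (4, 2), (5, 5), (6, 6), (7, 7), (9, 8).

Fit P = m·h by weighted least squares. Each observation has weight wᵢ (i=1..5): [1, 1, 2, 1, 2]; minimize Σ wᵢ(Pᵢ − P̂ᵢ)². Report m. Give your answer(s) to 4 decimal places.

Compute the Gram sums: Σwᵢ·h·h = 324.
And Σwᵢ·h·P = 298.
Normal equations: [[324]]·[m]ᵀ = [298]ᵀ.
m = 298/324 = 0.919753.

m = 0.9198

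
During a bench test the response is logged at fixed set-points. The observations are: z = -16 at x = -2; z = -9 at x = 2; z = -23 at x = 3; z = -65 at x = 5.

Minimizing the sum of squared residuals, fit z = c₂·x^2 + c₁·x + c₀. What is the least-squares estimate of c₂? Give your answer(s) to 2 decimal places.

c₂ = -2.88

The normal system AᵀA·[c₂, c₁, c₀]ᵀ = Aᵀz is [[738, 152, 42]; [152, 42, 8]; [42, 8, 4]]·[c₂, c₁, c₀]ᵀ = [-1932, -380, -113]ᵀ.
Row-reducing yields c₂ = -8911/3098, c₁ = 2478/1549, c₀ = -3865/3098.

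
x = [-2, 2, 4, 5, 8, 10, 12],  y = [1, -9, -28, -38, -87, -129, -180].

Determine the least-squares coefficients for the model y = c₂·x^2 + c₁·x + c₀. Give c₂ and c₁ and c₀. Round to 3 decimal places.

Compute the Gram sums: Σx^2·x^2 = 35745, Σx^2·x = 3429, Σx^2 = 357, Σx·x = 357, Σx = 39, Σ1 = 7.
For Aᵀy: Σx^2·y = -45818, Σx·y = -4468, Σy = -470.
Row-reducing yields c₂ = -227092/219747, c₁ = -568259/219747, c₀ = -2245/73249.

c₂ = -1.033, c₁ = -2.586, c₀ = -0.031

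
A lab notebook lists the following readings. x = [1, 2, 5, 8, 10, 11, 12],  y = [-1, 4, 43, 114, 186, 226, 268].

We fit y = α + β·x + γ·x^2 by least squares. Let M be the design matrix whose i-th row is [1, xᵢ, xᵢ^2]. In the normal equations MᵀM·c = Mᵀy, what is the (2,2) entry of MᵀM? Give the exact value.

Row 2 ↔ basis x, column 2 ↔ basis x, so (MᵀM)_{2,2} = Σᵢ (x)·(x) = (1)·(1) + (2)·(2) + (5)·(5) + (8)·(8) + (10)·(10) + (11)·(11) + (12)·(12) = 459.

459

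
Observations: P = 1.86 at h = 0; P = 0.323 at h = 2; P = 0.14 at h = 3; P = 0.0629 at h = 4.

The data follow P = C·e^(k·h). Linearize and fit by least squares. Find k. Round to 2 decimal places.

k = -0.85

Linearized form: ln P = k·h + ln C. From the 4 transformed points,
AᵀA = [[29.0000, 9.0000]; [9.0000, 4]], rhs = [-19.2234, -5.2418]ᵀ  (here Σh = 9.0000, Σ(h)² = 29.0000, Σln P = -5.2418, Σh·ln P = -19.2234).
Slope k = (n·Σh·ln P − Σh·Σln P)/(n·Σ(h)² − (Σh)²) = (4·-19.2234 − 9.0000·-5.2418)/35.0000 = -0.84905; ln C = (Σln P − k·Σh)/n = 0.59991.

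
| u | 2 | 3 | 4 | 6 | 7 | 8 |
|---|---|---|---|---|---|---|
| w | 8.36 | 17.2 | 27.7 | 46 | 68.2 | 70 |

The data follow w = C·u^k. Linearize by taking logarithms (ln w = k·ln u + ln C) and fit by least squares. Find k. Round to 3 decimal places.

Let Y = ln w. Fitting Y = k·ln u + ln C by least squares:
AᵀA = [[14.9303, 8.9952]; [8.9952, 6]], rhs = [33.1128, 20.5894]ᵀ  (here Σln u = 8.9952, Σ(ln u)² = 14.9303, Σln w = 20.5894, Σln u·ln w = 33.1128).
Δ = 14.9303·6 − (8.9952)² = 8.6686; k = (33.1128·6 − 8.9952·20.5894)/8.6686 = 1.55411, ln C = (14.9303·20.5894 − 8.9952·33.1128)/8.6686 = 1.10164.

k = 1.554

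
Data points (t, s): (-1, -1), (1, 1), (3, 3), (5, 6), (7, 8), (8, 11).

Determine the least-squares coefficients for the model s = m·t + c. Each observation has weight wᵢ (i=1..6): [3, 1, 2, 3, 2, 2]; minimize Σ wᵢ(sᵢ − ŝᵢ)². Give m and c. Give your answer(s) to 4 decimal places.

Forming AᵀWA = [[323, 49]; [49, 13]] and AᵀWs = [400, 60]ᵀ gives AᵀWA·[m, c]ᵀ = AᵀWs.
Eliminating c: 13·(row 1) − 49·(row 2) gives 1798·m = 13·400 − 49·60 = 2260, so m = 1130/899.
Then c = (60 − 49·(1130/899))/13 = -110/899.

m = 1.2570, c = -0.1224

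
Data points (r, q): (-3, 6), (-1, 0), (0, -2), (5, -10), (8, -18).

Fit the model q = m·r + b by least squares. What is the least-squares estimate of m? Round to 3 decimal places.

m = -2.039

Entries of MᵀM: Σr·r = 99, Σr = 9, Σ1 = 5.
And Σr·q = -212, Σq = -24.
Determinant 99·5 − 9² = 414.
m = ((-212)·5 − 9·(-24))/414 = -422/207; b = (99·(-24) − 9·(-212))/414 = -26/23.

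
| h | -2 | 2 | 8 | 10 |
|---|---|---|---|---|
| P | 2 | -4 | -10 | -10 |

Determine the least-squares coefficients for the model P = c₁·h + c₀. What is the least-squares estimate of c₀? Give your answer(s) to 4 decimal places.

c₀ = -0.9011

With design matrix X, XᵀX = [[172, 18]; [18, 4]] and XᵀP = [-192, -22]ᵀ.
Eliminating c₀: 4·(row 1) − 18·(row 2) gives 364·c₁ = 4·(-192) − 18·(-22) = -372, so c₁ = -93/91.
Then c₀ = ((-22) − 18·(-93/91))/4 = -82/91.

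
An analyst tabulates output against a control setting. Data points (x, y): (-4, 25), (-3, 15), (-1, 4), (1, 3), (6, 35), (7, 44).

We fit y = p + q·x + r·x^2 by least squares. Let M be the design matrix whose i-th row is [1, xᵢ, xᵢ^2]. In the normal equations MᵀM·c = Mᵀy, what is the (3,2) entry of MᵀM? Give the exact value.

Row 3 ↔ basis x^2, column 2 ↔ basis x, so (MᵀM)_{3,2} = Σᵢ (x^2)·(x) = (16)·(-4) + (9)·(-3) + (1)·(-1) + (1)·(1) + (36)·(6) + (49)·(7) = 468.

468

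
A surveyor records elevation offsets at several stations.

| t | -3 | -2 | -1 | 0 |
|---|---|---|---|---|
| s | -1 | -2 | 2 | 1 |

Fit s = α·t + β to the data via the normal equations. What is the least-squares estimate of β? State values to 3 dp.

β = 1.500

Entries of XᵀX: Σt·t = 14, Σt = -6, Σ1 = 4.
Right-hand side: Σt·s = 5, Σs = 0.
Normal equations: [[14, -6]; [-6, 4]]·[α, β]ᵀ = [5, 0]ᵀ.
Eliminating β: 4·(row 1) − (-6)·(row 2) gives 20·α = 4·5 − (-6)·0 = 20, so α = 1.
Then β = (0 − (-6)·1)/4 = 3/2.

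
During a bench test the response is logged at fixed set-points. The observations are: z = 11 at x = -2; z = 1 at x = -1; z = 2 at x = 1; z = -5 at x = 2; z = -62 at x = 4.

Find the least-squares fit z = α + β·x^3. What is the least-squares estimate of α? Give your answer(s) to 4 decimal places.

α = 2.2368

The normal equations are: 5·α + 64·β = -53;  64·α + 4226·β = -4095.
(Σ1 = 5, Σx^3 = 64, Σx^3·x^3 = 4226, Σz = -53, Σx^3·z = -4095.)
Δ = 5·4226 − 64² = 17034.
α = ((-53)·4226 − 64·(-4095))/17034 = 19051/8517; β = (5·(-4095) − 64·(-53))/17034 = -17083/17034.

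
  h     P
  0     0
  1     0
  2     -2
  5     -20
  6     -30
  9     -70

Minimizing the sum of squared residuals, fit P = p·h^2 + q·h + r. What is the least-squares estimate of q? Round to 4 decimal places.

Sums needed: Σh^2·h^2 = 8499, Σh^2·h = 1079, Σh^2 = 147, Σh·h = 147, Σh = 23, Σ1 = 6.
And Σh^2·P = -7258, Σh·P = -914, ΣP = -122.
Normal equations: [[8499, 1079, 147]; [1079, 147, 23]; [147, 23, 6]]·[p, q, r]ᵀ = [-7258, -914, -122]ᵀ.
Solving the 3×3 system (Gaussian elimination) gives p = -15806/16797, q = 3688/5599, r = 3296/16797.

q = 0.6587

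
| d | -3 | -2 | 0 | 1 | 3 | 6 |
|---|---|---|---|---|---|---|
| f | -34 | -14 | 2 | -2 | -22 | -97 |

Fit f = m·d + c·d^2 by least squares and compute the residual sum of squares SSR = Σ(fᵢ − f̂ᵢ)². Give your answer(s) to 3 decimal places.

Sums needed: Σd·d = 59, Σd·d^2 = 209, Σd^2·d^2 = 1475.
For Aᵀf: Σd·f = -520, Σd^2·f = -4054.
AᵀA·[m, c]ᵀ = Aᵀf becomes [[59, 209]; [209, 1475]]·[m, c]ᵀ = [-520, -4054]ᵀ.
det = 59·1475 − 209² = 43344.
m = ((-520)·1475 − 209·(-4054))/43344 = 13381/7224; c = (59·(-4054) − 209·(-520))/43344 = -21751/7224.
Residuals: -1619/1204, 2105/1204, 2, -1013/1204, -138/301, 337/1204; SSR = 11873/1204.

SSR = 9.861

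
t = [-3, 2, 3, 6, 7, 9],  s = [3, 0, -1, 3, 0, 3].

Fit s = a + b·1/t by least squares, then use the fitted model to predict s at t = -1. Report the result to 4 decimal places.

With design matrix A, AᵀA = [[6, 58/63]; [58/63, 4229/7938]] and Aᵀs = [8, -1/2]ᵀ.
Δ = 6·(4229/7938) − (58/63)² = 9323/3969.
a = (8·(4229/7938) − (58/63)·(-1/2))/(9323/3969) = 18743/9323; b = (6·(-1/2) − (58/63)·8)/(9323/3969) = -41139/9323.
At t = -1: ŝ = (18743/9323)·(1) + (-41139/9323)·(-1) = 59882/9323.

ŝ = 6.4230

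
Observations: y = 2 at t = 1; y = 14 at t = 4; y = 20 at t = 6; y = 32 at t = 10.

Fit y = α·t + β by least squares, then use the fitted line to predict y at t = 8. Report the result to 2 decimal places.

Compute the Gram sums: Σt·t = 153, Σt = 21, Σ1 = 4.
For Mᵀy: Σt·y = 498, Σy = 68.
So MᵀM·[α, β]ᵀ = Mᵀy: [[153, 21]; [21, 4]]·[α, β]ᵀ = [498, 68]ᵀ.
det = 153·4 − 21² = 171.
α = (498·4 − 21·68)/171 = 188/57; β = (153·68 − 21·498)/171 = -6/19.
At t = 8: ŷ = (188/57)·(8) + (-6/19)·(1) = 1486/57.

ŷ = 26.07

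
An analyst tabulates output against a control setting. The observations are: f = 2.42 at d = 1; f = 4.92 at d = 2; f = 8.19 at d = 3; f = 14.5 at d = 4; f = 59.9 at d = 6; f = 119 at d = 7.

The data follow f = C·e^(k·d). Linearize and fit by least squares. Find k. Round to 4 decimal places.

k = 0.6436

Linearized form: ln f = k·d + ln C. From the 6 transformed points,
Σd = 23.0000, Σ(d)² = 115.0000, Σln f = 16.1259, Σd·ln f = 79.0856.
Normal system: [[115.0000, 23.0000]; [23.0000, 6]]·[k, ln C]ᵀ = [79.0856, 16.1259]ᵀ.
Slope k = (n·Σd·ln f − Σd·Σln f)/(n·Σ(d)² − (Σd)²) = (6·79.0856 − 23.0000·16.1259)/161.0000 = 0.64359; ln C = (Σln f − k·Σd)/n = 0.22058.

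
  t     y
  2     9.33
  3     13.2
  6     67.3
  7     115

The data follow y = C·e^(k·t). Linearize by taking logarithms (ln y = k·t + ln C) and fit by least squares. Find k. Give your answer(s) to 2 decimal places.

Linearized form: ln y = k·t + ln C. From the 4 transformed points,
Σt = 18.0000, Σ(t)² = 98.0000, Σln y = 13.7675, Σt·ln y = 70.6766.
Equations: 98.0000·k + 18.0000·ln C = 70.6766;  18.0000·k + 4·ln C = 13.7675.
Solving (det = 68.0000): k = 0.51310, ln C = 1.13295.

k = 0.51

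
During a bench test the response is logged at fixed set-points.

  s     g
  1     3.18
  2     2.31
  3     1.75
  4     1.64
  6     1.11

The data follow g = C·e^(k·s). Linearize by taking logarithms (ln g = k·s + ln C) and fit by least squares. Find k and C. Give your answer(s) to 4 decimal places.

With ln gᵢ as the transformed response and sᵢ as the regressor:
XᵀX = [[66.0000, 16.0000]; [16.0000, 5]], rhs = [7.1152, 3.1528]ᵀ  (here Σs = 16.0000, Σ(s)² = 66.0000, Σln g = 3.1528, Σs·ln g = 7.1152).
Slope k = (n·Σs·ln g − Σs·Σln g)/(n·Σ(s)² − (Σs)²) = (5·7.1152 − 16.0000·3.1528)/74.0000 = -0.20093; ln C = (Σln g − k·Σs)/n = 1.27354, so C = exp(1.27354) = 3.57349.

k = -0.2009, C = 3.5735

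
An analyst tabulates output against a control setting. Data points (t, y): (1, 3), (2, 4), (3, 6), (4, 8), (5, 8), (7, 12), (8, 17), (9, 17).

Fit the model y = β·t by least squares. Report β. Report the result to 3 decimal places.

β = 1.904

AᵀA·[β]ᵀ = Aᵀy reads: 249·β = 474.
(Σt·t = 249, Σt·y = 474.)
β = 474/249 = 1.90361.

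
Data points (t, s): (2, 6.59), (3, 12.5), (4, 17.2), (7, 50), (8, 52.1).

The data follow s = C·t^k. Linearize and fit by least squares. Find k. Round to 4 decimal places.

Linearized form: ln s = k·ln t + ln C. From the 5 transformed points,
Σln t = 7.2034, Σ(ln t)² = 11.7199, Σln s = 15.1214, Σln t·ln s = 23.8585.
Equations: 11.7199·k + 7.2034·ln C = 23.8585;  7.2034·k + 5·ln C = 15.1214.
Slope k = (n·Σln t·ln s − Σln t·Σln s)/(n·Σ(ln t)² − (Σln t)²) = (5·23.8585 − 7.2034·15.1214)/6.7102 = 1.54494; ln C = (Σln s − k·Σln t)/n = 0.79851.

k = 1.5449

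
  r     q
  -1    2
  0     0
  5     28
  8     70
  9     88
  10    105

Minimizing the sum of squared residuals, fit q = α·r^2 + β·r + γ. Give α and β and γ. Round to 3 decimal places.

α = 0.999, β = 0.561, γ = 0.808

Normal-equation sums: Σr^2·r^2 = 21283, Σr^2·r = 2365, Σr^2 = 271, Σr·r = 271, Σr = 31, Σ1 = 6.
Moment sums: Σr^2·q = 22810, Σr·q = 2540, Σq = 293.
Inverting the 3×3 Gram matrix, [α, β, γ]ᵀ = [1091/1092, 613/1092, 21/26]ᵀ.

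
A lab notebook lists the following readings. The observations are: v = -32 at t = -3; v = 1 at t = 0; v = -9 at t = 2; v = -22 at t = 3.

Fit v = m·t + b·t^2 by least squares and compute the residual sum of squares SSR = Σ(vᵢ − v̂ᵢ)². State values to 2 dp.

SSR = 1.08

Entries of XᵀX: Σt·t = 22, Σt·t^2 = 8, Σt^2·t^2 = 178.
Moment sums: Σt·v = 12, Σt^2·v = -522.
Normal equations: [[22, 8]; [8, 178]]·[m, b]ᵀ = [12, -522]ᵀ.
Δ = 22·178 − 8² = 3852.
m = (12·178 − 8·(-522))/3852 = 526/321; b = (22·(-522) − 8·12)/3852 = -965/321.
Residuals: -3/107, 1, -27/107, 15/107; SSR = 116/107.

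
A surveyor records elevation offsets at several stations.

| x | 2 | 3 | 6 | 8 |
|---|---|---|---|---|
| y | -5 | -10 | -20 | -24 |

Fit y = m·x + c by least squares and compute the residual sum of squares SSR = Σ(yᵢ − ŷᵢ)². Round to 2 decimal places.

SSR = 4.46

Sums needed: Σx·x = 113, Σx = 19, Σ1 = 4.
Moment sums: Σx·y = -352, Σy = -59.
Eliminating c: 4·(row 1) − 19·(row 2) gives 91·m = 4·(-352) − 19·(-59) = -287, so m = -41/13.
Then c = ((-59) − 19·(-41/13))/4 = 3/13.
Residuals: 14/13, -10/13, -17/13, 1; SSR = 58/13.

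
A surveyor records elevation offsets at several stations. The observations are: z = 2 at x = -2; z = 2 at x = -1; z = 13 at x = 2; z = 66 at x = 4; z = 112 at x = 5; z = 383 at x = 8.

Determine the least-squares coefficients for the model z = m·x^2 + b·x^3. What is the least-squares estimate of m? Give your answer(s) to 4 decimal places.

Compute the Gram sums: Σx^2·x^2 = 5010, Σx^2·x^3 = 36916, Σx^3·x^3 = 281994.
For Mᵀz: Σx^2·z = 28430, Σx^3·z = 214406.
So MᵀM·[m, b]ᵀ = Mᵀz: [[5010, 36916]; [36916, 281994]]·[m, b]ᵀ = [28430, 214406]ᵀ.
det = 5010·281994 − 36916² = 49998884.
m = (28430·281994 − 36916·214406)/49998884 = 25519381/12499721; b = (5010·214406 − 36916·28430)/49998884 = 6163045/12499721.

m = 2.0416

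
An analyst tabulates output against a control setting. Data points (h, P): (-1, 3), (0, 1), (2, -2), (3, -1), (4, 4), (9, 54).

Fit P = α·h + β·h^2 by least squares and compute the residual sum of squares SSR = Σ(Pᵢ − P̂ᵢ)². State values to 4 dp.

From the data, Σh·h = 111, Σh·h^2 = 827, Σh^2·h^2 = 6915.
Right-hand side: Σh·P = 492, Σh^2·P = 4424.
So XᵀX·[α, β]ᵀ = XᵀP: [[111, 827]; [827, 6915]]·[α, β]ᵀ = [492, 4424]ᵀ.
Determinant 111·6915 − 827² = 83636.
α = (492·6915 − 827·4424)/83636 = -64117/20909; β = (111·4424 − 827·492)/83636 = 21045/20909.
Residuals: -3205/2987, 1, 2236/20909, -17963/20909, 3384/20909, 1494/20909; SSR = 61307/20909.

SSR = 2.9321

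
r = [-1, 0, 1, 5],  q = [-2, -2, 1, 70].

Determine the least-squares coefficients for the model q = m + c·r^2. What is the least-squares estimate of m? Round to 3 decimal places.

From the data, Σ1 = 4, Σr^2 = 27, Σr^2·r^2 = 627.
Moment sums: Σq = 67, Σr^2·q = 1749.
So MᵀM·[m, c]ᵀ = Mᵀq: [[4, 27]; [27, 627]]·[m, c]ᵀ = [67, 1749]ᵀ.
Determinant 4·627 − 27² = 1779.
m = (67·627 − 27·1749)/1779 = -1738/593; c = (4·1749 − 27·67)/1779 = 1729/593.

m = -2.931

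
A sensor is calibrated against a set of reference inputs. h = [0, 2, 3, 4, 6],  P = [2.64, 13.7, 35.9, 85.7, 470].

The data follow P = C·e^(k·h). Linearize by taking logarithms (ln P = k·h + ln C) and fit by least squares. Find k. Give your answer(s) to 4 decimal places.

k = 0.8690

With ln Pᵢ as the transformed response and hᵢ as the regressor:
Σh = 15.0000, Σ(h)² = 65.0000, Σln P = 17.7725, Σh·ln P = 70.6968.
Equations: 65.0000·k + 15.0000·ln C = 70.6968;  15.0000·k + 5·ln C = 17.7725.
Slope k = (n·Σh·ln P − Σh·Σln P)/(n·Σ(h)² − (Σh)²) = (5·70.6968 − 15.0000·17.7725)/100.0000 = 0.86897; ln C = (Σln P − k·Σh)/n = 0.94760.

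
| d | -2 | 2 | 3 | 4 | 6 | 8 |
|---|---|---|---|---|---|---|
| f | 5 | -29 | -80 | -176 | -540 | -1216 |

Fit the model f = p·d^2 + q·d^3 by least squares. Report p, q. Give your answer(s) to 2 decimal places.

p = -2.96, q = -2.01

XᵀX·[p, q]ᵀ = Xᵀf reads: 5761·p + 41811·q = -100896;  41811·p + 313753·q = -752928.
Determinant 5761·313753 − 41811² = 59371312.
p = ((-100896)·313753 − 41811·(-752928))/59371312 = -90780/30667; q = (5761·(-752928) − 41811·(-100896))/59371312 = -96636/48191.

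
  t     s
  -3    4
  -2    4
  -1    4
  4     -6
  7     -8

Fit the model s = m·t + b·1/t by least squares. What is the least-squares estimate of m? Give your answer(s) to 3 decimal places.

m = -1.126

The normal equations are: 79·m + 5·b = -104;  5·m + (10189/7056)·b = -419/42.
(Σt·t = 79, Σt·1/t = 5, Σ1/t·1/t = 10189/7056, Σt·s = -104, Σ1/t·s = -419/42.)
Eliminating b: (10189/7056)·(row 1) − 5·(row 2) gives (628531/7056)·m = (10189/7056)·(-104) − 5·(-419/42) = -44231/441, so m = -707696/628531.
Then b = ((-419/42) − 5·(-707696/628531))/(10189/7056) = -1891848/628531.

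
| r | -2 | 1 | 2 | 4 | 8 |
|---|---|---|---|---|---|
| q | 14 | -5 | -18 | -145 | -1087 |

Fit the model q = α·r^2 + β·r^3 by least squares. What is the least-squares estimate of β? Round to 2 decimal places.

β = -2.01

Setting ∂/∂α … = 0 gives: 4385·α + 33793·β = -71909;  33793·α + 266369·β = -566085.
Eliminating β: 266369·(row 1) − 33793·(row 2) gives 26061216·α = 266369·(-71909) − 33793·(-566085) = -24618016, so α = -769313/814413.
Then β = ((-566085) − 33793·(-769313/814413))/266369 = -1633184/814413.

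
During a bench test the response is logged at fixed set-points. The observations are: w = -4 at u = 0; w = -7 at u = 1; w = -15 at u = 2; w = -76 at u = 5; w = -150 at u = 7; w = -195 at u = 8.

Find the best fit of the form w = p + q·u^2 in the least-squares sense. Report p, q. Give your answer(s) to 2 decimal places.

p = -3.31, q = -2.99

Compute the Gram sums: Σ1 = 6, Σu^2 = 143, Σu^2·u^2 = 7139.
Moment sums: Σw = -447, Σu^2·w = -21797.
AᵀA·[p, q]ᵀ = Aᵀw becomes [[6, 143]; [143, 7139]]·[p, q]ᵀ = [-447, -21797]ᵀ.
det = 6·7139 − 143² = 22385.
p = ((-447)·7139 − 143·(-21797))/22385 = -6742/2035; q = (6·(-21797) − 143·(-447))/22385 = -66861/22385.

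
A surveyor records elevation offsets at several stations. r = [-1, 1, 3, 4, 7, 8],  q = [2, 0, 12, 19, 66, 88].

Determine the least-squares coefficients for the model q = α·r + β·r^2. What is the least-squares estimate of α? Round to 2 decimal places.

α = -0.90

Sums needed: Σr·r = 140, Σr·r^2 = 946, Σr^2·r^2 = 6836.
Moment sums: Σr·q = 1276, Σr^2·q = 9280.
Δ = 140·6836 − 946² = 62124.
α = (1276·6836 − 946·9280)/62124 = -14036/15531; β = (140·9280 − 946·1276)/62124 = 23026/15531.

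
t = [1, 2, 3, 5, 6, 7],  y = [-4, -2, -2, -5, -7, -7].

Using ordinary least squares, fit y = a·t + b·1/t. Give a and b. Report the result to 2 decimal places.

The normal system AᵀA·[a, b]ᵀ = Aᵀy is [[124, 6]; [6, 31957/22050]]·[a, b]ᵀ = [-130, -53/6]ᵀ.
det = 124·(31957/22050) − 6² = 1584434/11025.
a = ((-130)·(31957/22050) − 6·(-53/6))/(1584434/11025) = -746440/792217; b = (124·(-53/6) − 6·(-130))/(1584434/11025) = -1738275/792217.

a = -0.94, b = -2.19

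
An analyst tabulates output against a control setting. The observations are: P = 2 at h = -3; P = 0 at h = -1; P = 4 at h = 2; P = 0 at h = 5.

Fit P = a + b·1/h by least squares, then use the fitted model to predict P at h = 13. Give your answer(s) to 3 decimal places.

P̂ = 1.913

Normal-equation sums: Σ1 = 4, Σ1/h = -19/30, Σ1/h·1/h = 1261/900.
Moment sums: ΣP = 6, Σ1/h·P = 4/3.
MᵀM·[a, b]ᵀ = MᵀP becomes [[4, -19/30]; [-19/30, 1261/900]]·[a, b]ᵀ = [6, 4/3]ᵀ.
Eliminating b: (1261/900)·(row 1) − (-19/30)·(row 2) gives (1561/300)·a = (1261/900)·6 − (-19/30)·(4/3) = 4163/450, so a = 8326/4683.
Then b = ((4/3) − (-19/30)·(8326/4683))/(1261/900) = 2740/1561.
At h = 13: P̂ = (8326/4683)·(1) + (2740/1561)·(1/13) = 116458/60879.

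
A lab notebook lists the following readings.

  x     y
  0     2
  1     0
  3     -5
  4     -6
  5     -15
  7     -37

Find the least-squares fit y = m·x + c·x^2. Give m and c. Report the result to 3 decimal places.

m = 2.170, c = -1.054

Entries of AᵀA: Σx·x = 100, Σx·x^2 = 560, Σx^2·x^2 = 3364.
And Σx·y = -373, Σx^2·y = -2329.
Normal equations: [[100, 560]; [560, 3364]]·[m, c]ᵀ = [-373, -2329]ᵀ.
Eliminating c: 3364·(row 1) − 560·(row 2) gives 22800·m = 3364·(-373) − 560·(-2329) = 49468, so m = 12367/5700.
Then c = ((-2329) − 560·(12367/5700))/3364 = -1201/1140.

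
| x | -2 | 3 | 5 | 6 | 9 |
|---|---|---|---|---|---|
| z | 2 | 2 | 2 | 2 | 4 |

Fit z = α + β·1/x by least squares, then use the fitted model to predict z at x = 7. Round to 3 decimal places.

Normal-equation sums: Σ1 = 5, Σ1/x = 14/45, Σ1/x·1/x = 1787/4050.
Right-hand side: Σz = 12, Σ1/x·z = 38/45.
Normal equations: [[5, 14/45]; [14/45, 1787/4050]]·[α, β]ᵀ = [12, 38/45]ᵀ.
Eliminating β: (1787/4050)·(row 1) − (14/45)·(row 2) gives (8543/4050)·α = (1787/4050)·12 − (14/45)·(38/45) = 2038/405, so α = 20380/8543.
Then β = ((38/45) − (14/45)·(20380/8543))/(1787/4050) = 1980/8543.
At x = 7: ẑ = (20380/8543)·(1) + (1980/8543)·(1/7) = 144640/59801.

ẑ = 2.419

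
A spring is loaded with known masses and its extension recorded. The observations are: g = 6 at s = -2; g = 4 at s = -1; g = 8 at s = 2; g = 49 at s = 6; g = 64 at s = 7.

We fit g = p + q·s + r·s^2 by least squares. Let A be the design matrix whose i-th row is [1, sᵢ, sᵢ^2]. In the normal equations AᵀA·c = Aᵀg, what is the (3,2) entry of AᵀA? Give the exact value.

Row 3 ↔ basis s^2, column 2 ↔ basis s, so (AᵀA)_{3,2} = Σᵢ (s^2)·(s) = (4)·(-2) + (1)·(-1) + (4)·(2) + (36)·(6) + (49)·(7) = 558.

558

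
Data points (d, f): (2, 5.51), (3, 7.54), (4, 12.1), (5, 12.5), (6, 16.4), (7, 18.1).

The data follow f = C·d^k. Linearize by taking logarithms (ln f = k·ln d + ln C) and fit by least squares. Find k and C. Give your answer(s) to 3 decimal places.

k = 0.974, C = 2.780

Taking logs, ln f = k·ln d + ln C, so regress ln f on ln d.
Sums: Σln d = 8.5252, Σ(ln d)² = 13.1965, Σln f = 14.4389, Σln d·ln f = 21.5709.
Normal system: [[13.1965, 8.5252]; [8.5252, 6]]·[k, ln C]ᵀ = [21.5709, 14.4389]ᵀ.
Slope k = (n·Σln d·ln f − Σln d·Σln f)/(n·Σ(ln d)² − (Σln d)²) = (6·21.5709 − 8.5252·14.4389)/6.5005 = 0.97398; ln C = (Σln f − k·Σln d)/n = 1.02259, so C = exp(1.02259) = 2.78039.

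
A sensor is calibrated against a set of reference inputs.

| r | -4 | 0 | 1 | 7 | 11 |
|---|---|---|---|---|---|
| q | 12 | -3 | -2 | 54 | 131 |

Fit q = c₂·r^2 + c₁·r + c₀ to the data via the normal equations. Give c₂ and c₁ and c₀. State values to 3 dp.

c₂ = 1.057, c₁ = 0.589, c₀ = -2.881

Sums needed: Σr^2·r^2 = 17299, Σr^2·r = 1611, Σr^2 = 187, Σr·r = 187, Σr = 15, Σ1 = 5.
For Mᵀq: Σr^2·q = 18687, Σr·q = 1769, Σq = 192.
Inverting the 3×3 Gram matrix, [c₂, c₁, c₀]ᵀ = [238269/225524, 132871/225524, -162438/56381]ᵀ.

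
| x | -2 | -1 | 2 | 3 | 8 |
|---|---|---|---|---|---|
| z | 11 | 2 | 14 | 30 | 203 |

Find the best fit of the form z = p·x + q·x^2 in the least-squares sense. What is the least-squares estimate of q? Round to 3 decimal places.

Entries of AᵀA: Σx·x = 82, Σx·x^2 = 538, Σx^2·x^2 = 4210.
And Σx·z = 1718, Σx^2·z = 13364.
So AᵀA·[p, q]ᵀ = Aᵀz: [[82, 538]; [538, 4210]]·[p, q]ᵀ = [1718, 13364]ᵀ.
det = 82·4210 − 538² = 55776.
p = (1718·4210 − 538·13364)/55776 = 3579/4648; q = (82·13364 − 538·1718)/55776 = 14297/4648.

q = 3.076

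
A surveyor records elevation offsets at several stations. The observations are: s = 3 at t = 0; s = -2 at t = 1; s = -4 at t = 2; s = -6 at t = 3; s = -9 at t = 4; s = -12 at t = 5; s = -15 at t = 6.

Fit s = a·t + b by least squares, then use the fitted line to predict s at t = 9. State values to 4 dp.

Entries of MᵀM: Σt·t = 91, Σt = 21, Σ1 = 7.
And Σt·s = -214, Σs = -45.
Eliminating b: 7·(row 1) − 21·(row 2) gives 196·a = 7·(-214) − 21·(-45) = -553, so a = -79/28.
Then b = ((-45) − 21·(-79/28))/7 = 57/28.
At t = 9: ŝ = (-79/28)·(9) + (57/28)·(1) = -327/14.

ŝ = -23.3571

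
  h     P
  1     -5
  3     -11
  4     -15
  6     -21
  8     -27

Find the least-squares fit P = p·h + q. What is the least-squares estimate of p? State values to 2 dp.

Normal-equation sums: Σh·h = 126, Σh = 22, Σ1 = 5.
Right-hand side: Σh·P = -440, ΣP = -79.
Eliminating q: 5·(row 1) − 22·(row 2) gives 146·p = 5·(-440) − 22·(-79) = -462, so p = -231/73.
Then q = ((-79) − 22·(-231/73))/5 = -137/73.

p = -3.16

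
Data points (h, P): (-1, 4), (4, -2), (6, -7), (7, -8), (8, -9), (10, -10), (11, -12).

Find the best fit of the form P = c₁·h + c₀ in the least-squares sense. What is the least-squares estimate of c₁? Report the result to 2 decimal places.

Normal-equation sums: Σh·h = 387, Σh = 45, Σ1 = 7.
Right-hand side: Σh·P = -414, ΣP = -44.
Normal equations: [[387, 45]; [45, 7]]·[c₁, c₀]ᵀ = [-414, -44]ᵀ.
Δ = 387·7 − 45² = 684.
c₁ = ((-414)·7 − 45·(-44))/684 = -51/38; c₀ = (387·(-44) − 45·(-414))/684 = 89/38.

c₁ = -1.34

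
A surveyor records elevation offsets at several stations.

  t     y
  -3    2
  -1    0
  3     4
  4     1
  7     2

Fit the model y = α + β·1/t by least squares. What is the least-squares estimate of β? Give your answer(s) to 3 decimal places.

From the data, Σ1 = 5, Σ1/t = -17/28, Σ1/t·1/t = 9209/7056.
Right-hand side: Σy = 9, Σ1/t·y = 101/84.
Normal equations: [[5, -17/28]; [-17/28, 9209/7056]]·[α, β]ᵀ = [9, 101/84]ᵀ.
Eliminating β: (9209/7056)·(row 1) − (-17/28)·(row 2) gives (10861/1764)·α = (9209/7056)·9 − (-17/28)·(101/84) = 262/21, so α = 22008/10861.
Then β = ((101/84) − (-17/28)·(22008/10861))/(9209/7056) = 20244/10861.

β = 1.864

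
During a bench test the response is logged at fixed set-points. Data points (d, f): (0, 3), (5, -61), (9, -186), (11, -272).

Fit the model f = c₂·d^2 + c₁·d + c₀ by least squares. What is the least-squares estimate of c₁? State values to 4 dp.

c₁ = -2.7123

From the data, Σd^2·d^2 = 21827, Σd^2·d = 2185, Σd^2 = 227, Σd·d = 227, Σd = 25, Σ1 = 4.
Moment sums: Σd^2·f = -49503, Σd·f = -4971, Σf = -516.
Solving the 3×3 system (Gaussian elimination) gives c₂ = -61795/30468, c₁ = -82639/30468, c₀ = 7749/2539.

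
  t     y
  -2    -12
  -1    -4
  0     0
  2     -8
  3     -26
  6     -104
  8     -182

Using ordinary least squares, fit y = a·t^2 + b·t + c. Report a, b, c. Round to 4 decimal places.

a = -2.9067, b = 0.3647, c = 0.1659

From the data, Σt^2·t^2 = 5506, Σt^2·t = 754, Σt^2 = 118, Σt·t = 118, Σt = 16, Σ1 = 7.
Moment sums: Σt^2·y = -15710, Σt·y = -2146, Σy = -336.
AᵀA·[a, b, c]ᵀ = Aᵀy becomes [[5506, 754, 118]; [754, 118, 16]; [118, 16, 7]]·[a, b, c]ᵀ = [-15710, -2146, -336]ᵀ.
Solving the 3×3 system (Gaussian elimination) gives a = -1465/504, b = 919/2520, c = 209/1260.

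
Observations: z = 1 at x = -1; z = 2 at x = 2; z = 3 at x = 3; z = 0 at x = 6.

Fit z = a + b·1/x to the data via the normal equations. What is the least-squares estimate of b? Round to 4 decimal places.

b = 0.7200

From the data, Σ1 = 4, Σ1/x = 0, Σ1/x·1/x = 25/18.
And Σz = 6, Σ1/x·z = 1.
MᵀM·[a, b]ᵀ = Mᵀz becomes [[4, 0]; [0, 25/18]]·[a, b]ᵀ = [6, 1]ᵀ.
det = 4·(25/18) − 0² = 50/9.
a = (6·(25/18) − 0·1)/(50/9) = 3/2; b = (4·1 − 0·6)/(50/9) = 18/25.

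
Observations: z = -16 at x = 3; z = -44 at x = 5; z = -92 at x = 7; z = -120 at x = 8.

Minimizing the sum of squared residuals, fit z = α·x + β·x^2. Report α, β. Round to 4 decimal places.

α = 0.9378, β = -1.9959

Sums needed: Σx·x = 147, Σx·x^2 = 1007, Σx^2·x^2 = 7203.
Moment sums: Σx·z = -1872, Σx^2·z = -13432.
AᵀA·[α, β]ᵀ = Aᵀz becomes [[147, 1007]; [1007, 7203]]·[α, β]ᵀ = [-1872, -13432]ᵀ.
Eliminating β: 7203·(row 1) − 1007·(row 2) gives 44792·α = 7203·(-1872) − 1007·(-13432) = 42008, so α = 5251/5599.
Then β = ((-13432) − 1007·(5251/5599))/7203 = -11175/5599.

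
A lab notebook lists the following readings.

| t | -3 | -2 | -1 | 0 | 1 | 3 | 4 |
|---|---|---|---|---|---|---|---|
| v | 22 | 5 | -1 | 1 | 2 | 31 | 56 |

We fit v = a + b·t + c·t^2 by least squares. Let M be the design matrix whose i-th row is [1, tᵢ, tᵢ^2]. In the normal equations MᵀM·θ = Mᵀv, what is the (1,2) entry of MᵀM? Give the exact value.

2

Row 1 ↔ basis 1, column 2 ↔ basis t, so (MᵀM)_{1,2} = Σᵢ t = (1)·(-3) + (1)·(-2) + (1)·(-1) + (1)·(0) + (1)·(1) + (1)·(3) + (1)·(4) = 2.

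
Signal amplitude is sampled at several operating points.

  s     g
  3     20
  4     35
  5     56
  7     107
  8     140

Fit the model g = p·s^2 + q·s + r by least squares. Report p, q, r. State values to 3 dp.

Compute the Gram sums: Σs^2·s^2 = 7459, Σs^2·s = 1071, Σs^2 = 163, Σs·s = 163, Σs = 27, Σ1 = 5.
And Σs^2·g = 16343, Σs·g = 2349, Σg = 358.
Normal equations: [[7459, 1071, 163]; [1071, 163, 27]; [163, 27, 5]]·[p, q, r]ᵀ = [16343, 2349, 358]ᵀ.
Inverting the 3×3 Gram matrix, [p, q, r]ᵀ = [321/154, 81/77, -313/154]ᵀ.

p = 2.084, q = 1.052, r = -2.032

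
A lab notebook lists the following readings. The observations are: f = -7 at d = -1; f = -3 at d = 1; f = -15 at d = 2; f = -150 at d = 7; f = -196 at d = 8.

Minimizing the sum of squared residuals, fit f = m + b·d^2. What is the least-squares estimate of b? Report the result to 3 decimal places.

Setting ∂/∂m … = 0 gives: 5·m + 119·b = -371;  119·m + 6515·b = -19964.
(Σ1 = 5, Σd^2 = 119, Σd^2·d^2 = 6515, Σf = -371, Σd^2·f = -19964.)
Determinant 5·6515 − 119² = 18414.
m = ((-371)·6515 − 119·(-19964))/18414 = -1253/558; b = (5·(-19964) − 119·(-371))/18414 = -1687/558.

b = -3.023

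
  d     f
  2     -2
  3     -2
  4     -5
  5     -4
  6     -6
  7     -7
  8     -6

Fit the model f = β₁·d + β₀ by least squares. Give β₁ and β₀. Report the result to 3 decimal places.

The normal equations are: 203·β₁ + 35·β₀ = -183;  35·β₁ + 7·β₀ = -32.
det = 203·7 − 35² = 196.
β₁ = ((-183)·7 − 35·(-32))/196 = -23/28; β₀ = (203·(-32) − 35·(-183))/196 = -13/28.

β₁ = -0.821, β₀ = -0.464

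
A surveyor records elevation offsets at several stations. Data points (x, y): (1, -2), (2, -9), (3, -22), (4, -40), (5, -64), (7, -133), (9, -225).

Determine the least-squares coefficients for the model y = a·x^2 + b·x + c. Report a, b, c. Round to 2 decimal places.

With design matrix M, MᵀM = [[9941, 1297, 185]; [1297, 185, 31]; [185, 31, 7]] and Mᵀy = [-27218, -3522, -495]ᵀ.
Solving the 3×3 system (Gaussian elimination) gives a = -137167/44898, b = 121949/44898, c = -14977/7483.

a = -3.06, b = 2.72, c = -2.00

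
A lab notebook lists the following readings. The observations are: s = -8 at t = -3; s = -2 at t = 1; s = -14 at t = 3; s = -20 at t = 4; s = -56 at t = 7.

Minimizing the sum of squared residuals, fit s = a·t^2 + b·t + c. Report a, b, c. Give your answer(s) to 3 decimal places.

a = -1.007, b = -0.799, c = -1.160

AᵀA·[a, b, c]ᵀ = Aᵀs reads: 2820·a + 408·b + 84·c = -3264;  408·a + 84·b + 12·c = -492;  84·a + 12·b + 5·c = -100.
(Σt^2·t^2 = 2820, Σt^2·t = 408, Σt^2 = 84, Σt·t = 84, Σt = 12, Σ1 = 5, Σt^2·s = -3264, Σt·s = -492, Σs = -100.)
Row-reducing yields a = -410/407, b = -325/407, c = -472/407.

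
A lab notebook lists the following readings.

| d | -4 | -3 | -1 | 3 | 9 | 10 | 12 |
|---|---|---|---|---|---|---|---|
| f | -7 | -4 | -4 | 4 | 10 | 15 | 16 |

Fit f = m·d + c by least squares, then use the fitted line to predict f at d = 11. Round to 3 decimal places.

Entries of XᵀX: Σd·d = 360, Σd = 26, Σ1 = 7.
Right-hand side: Σd·f = 488, Σf = 30.
So XᵀX·[m, c]ᵀ = Xᵀf: [[360, 26]; [26, 7]]·[m, c]ᵀ = [488, 30]ᵀ.
Δ = 360·7 − 26² = 1844.
m = (488·7 − 26·30)/1844 = 659/461; c = (360·30 − 26·488)/1844 = -472/461.
At d = 11: f̂ = (659/461)·(11) + (-472/461)·(1) = 6777/461.

f̂ = 14.701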